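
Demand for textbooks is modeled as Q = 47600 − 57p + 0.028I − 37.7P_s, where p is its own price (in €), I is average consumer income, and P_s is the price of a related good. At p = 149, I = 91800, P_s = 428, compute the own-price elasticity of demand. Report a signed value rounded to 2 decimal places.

-0.33

At the given values, Q = 47600 − 57(149) + 0.028(91800) − 37.7(428) = 25541.8.
∂Q/∂p = −57.
E = (-57) × (149/25541.8) = -0.3325…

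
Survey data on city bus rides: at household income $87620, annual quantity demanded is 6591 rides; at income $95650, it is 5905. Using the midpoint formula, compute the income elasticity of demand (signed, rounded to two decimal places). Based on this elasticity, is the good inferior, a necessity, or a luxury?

%ΔQ = (5905 − 6591)/[( 6591 + 5905)/2] = -686/6248 = -0.109795…
%ΔIncome = (95650 − 87620)/[( 87620 + 95650)/2] = 8030/91635 = 0.087630…
E_income = (-686/6248) / (8030/91635) = -1.2529…
E_income < 0 ⇒ inferior good.

-1.25; inferior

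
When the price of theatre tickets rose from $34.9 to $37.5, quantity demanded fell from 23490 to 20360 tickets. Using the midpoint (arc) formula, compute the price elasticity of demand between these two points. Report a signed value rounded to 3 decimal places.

%ΔQ = (20360 − 23490) / [(23490 + 20360)/2] = -3130/21925 = -0.142759…
%ΔP = (37.5 − 34.9) / [(34.9 + 37.5)/2] = 2.6/36.2 = 0.071823…
Arc Ed = %ΔQ / %ΔP = (-3130/21925) / (2.6/36.2) = -1.98765…

-1.988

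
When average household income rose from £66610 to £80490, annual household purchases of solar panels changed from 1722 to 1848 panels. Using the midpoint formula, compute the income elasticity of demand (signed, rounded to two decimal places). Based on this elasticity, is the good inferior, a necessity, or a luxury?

0.37; necessity

%ΔQ = (1848 − 1722)/[( 1722 + 1848)/2] = 126/1785 = 0.070588…
%ΔIncome = (80490 − 66610)/[( 66610 + 80490)/2] = 13880/73550 = 0.188715…
E_income = (126/1785) / (13880/73550) = 0.3740…
0 < E_income < 1 ⇒ normal good, necessity.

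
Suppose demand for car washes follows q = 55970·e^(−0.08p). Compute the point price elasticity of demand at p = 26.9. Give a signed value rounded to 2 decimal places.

-2.15

dq/dp = −0.08·q = -520.527. At p = 26.9, q = 6506.59.
Ed = (dq/dp)·(p/q) = (-520.527) × (26.9/6506.59) = -2.152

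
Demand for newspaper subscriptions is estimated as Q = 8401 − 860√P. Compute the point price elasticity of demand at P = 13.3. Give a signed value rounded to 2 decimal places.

dQ/dP = −860/(2√P) = -117.908. At P = 13.3, Q = 5264.65.
Ed = (dQ/dP)·(P/Q) = (-117.908) × (13.3/5264.65) = -0.2978…

-0.30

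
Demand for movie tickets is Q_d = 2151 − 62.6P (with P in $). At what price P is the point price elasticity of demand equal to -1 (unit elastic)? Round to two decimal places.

Ed = −62.6P/(2151 − 62.6P). Set this equal to -1:
62.6P = 1·(2151 − 62.6P) ⇒ 62.6P(1 + 1) = 1·2151
P = 1·2151 / (62.6·2) = 17.1805…

17.18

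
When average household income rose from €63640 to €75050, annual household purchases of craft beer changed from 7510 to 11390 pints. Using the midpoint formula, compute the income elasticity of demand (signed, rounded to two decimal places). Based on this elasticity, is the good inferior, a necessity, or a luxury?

%ΔQ = (11390 − 7510)/[( 7510 + 11390)/2] = 3880/9450 = 0.410582…
%ΔIncome = (75050 − 63640)/[( 63640 + 75050)/2] = 11410/69345 = 0.164539…
E_income = (3880/9450) / (11410/69345) = 2.4953…
E_income > 1 ⇒ normal good, luxury.

2.50; luxury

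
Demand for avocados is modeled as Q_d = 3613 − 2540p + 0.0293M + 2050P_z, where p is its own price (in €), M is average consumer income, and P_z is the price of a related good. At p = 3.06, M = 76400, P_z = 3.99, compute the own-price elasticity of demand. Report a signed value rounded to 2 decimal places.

At the given values, Q_d = 3613 − 2540(3.06) + 0.0293(76400) + 2050(3.99) = 6258.62.
∂Q_d/∂p = −2540.
E = (-2540) × (3.06/6258.62) = -1.2418…

-1.24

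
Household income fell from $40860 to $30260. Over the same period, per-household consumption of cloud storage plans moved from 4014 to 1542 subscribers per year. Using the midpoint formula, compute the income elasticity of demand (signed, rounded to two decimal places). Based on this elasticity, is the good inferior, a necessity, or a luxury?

%ΔQ = (1542 − 4014)/[( 4014 + 1542)/2] = -2472/2778 = -0.889848…
%ΔIncome = (30260 − 40860)/[( 40860 + 30260)/2] = -10600/35560 = -0.298087…
E_income = (-2472/2778) / (-10600/35560) = 2.9851…
E_income > 1 ⇒ normal good, luxury.

2.99; luxury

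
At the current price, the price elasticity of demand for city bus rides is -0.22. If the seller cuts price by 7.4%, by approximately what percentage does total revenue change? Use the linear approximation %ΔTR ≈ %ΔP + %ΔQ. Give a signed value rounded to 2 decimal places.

-5.77%

%ΔQ ≈ Ed × %ΔP = (-0.22) × (-7.4%) = +1.6280%
%ΔTR ≈ %ΔP + %ΔQ = (-7.4%) + (+1.6280%) = -5.7720%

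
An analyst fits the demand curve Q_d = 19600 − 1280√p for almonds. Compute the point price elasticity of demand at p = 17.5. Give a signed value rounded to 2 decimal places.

-0.19

dQ_d/dp = −1280/(2√p) = -152.989. At p = 17.5, Q_d = 14245.4.
Ed = (dQ_d/dp)·(p/Q_d) = (-152.989) × (17.5/14245.4) = -0.1879…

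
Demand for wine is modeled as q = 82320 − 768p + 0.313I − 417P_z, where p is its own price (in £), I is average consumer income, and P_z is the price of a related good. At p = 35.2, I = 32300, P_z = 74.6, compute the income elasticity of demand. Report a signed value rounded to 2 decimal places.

0.29

At the given values, q = 82320 − 768(35.2) + 0.313(32300) − 417(74.6) = 34288.1.
∂q/∂I = 0.313.
E = (0.313) × (32300/34288.1) = 0.2948…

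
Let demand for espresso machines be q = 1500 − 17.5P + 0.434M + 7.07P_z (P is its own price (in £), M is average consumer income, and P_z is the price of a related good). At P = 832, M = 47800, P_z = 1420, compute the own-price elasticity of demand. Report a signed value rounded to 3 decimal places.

At the given values, q = 1500 − 17.5(832) + 0.434(47800) + 7.07(1420) = 17724.6.
∂q/∂P = −17.5.
E = (-17.5) × (832/17724.6) = -0.82145…

-0.821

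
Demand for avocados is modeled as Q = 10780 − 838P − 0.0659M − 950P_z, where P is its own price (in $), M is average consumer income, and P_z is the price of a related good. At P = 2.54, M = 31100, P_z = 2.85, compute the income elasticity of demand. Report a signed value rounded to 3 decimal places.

-0.526

At the given values, Q = 10780 − 838(2.54) − 0.0659(31100) − 950(2.85) = 3894.49.
∂Q/∂M = -0.0659.
E = (-0.0659) × (31100/3894.49) = -0.52625…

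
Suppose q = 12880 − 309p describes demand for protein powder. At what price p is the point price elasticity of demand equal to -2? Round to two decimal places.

Ed = −309p/(12880 − 309p). Set this equal to -2:
309p = 2·(12880 − 309p) ⇒ 309p(1 + 2) = 2·12880
p = 2·12880 / (309·3) = 27.7885…

27.79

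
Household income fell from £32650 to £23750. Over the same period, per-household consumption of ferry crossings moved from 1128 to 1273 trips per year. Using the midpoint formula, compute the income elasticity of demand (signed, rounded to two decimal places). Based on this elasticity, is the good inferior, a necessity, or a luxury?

%ΔQ = (1273 − 1128)/[( 1128 + 1273)/2] = 145/1200.5 = 0.120783…
%ΔIncome = (23750 − 32650)/[( 32650 + 23750)/2] = -8900/28200 = -0.315602…
E_income = (145/1200.5) / (-8900/28200) = -0.3827…
E_income < 0 ⇒ inferior good.

-0.38; inferior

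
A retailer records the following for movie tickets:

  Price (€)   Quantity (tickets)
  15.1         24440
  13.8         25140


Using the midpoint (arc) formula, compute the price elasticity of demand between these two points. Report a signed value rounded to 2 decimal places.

%ΔQ = (25140 − 24440) / [(24440 + 25140)/2] = 700/24790 = 0.028237…
%ΔP = (13.8 − 15.1) / [(15.1 + 13.8)/2] = -1.3/14.45 = -0.089965…
Arc Ed = %ΔQ / %ΔP = (700/24790) / (-1.3/14.45) = -0.3138…

-0.31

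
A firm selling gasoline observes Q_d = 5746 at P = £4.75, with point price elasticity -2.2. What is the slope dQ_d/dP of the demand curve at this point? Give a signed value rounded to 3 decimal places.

-2661.305

Ed = (dQ_d/dP)·(P/Q_d) ⇒ dQ_d/dP = Ed·Q_d/P = (-2.2)·5746/4.75 = -2661.30526…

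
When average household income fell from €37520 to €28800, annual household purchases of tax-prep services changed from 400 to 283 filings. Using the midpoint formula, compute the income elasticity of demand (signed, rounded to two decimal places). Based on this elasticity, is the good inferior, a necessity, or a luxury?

%ΔQ = (283 − 400)/[( 400 + 283)/2] = -117/341.5 = -0.342606…
%ΔIncome = (28800 − 37520)/[( 37520 + 28800)/2] = -8720/33160 = -0.262967…
E_income = (-117/341.5) / (-8720/33160) = 1.3028…
E_income > 1 ⇒ normal good, luxury.

1.30; luxury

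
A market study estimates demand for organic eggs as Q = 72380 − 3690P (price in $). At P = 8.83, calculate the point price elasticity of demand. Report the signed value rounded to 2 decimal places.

dQ/dP = −3690. At P = 8.83, Q = 72380 − 3690(8.83) = 39797.3.
Ed = (dQ/dP)·(P/Q) = −3690 × (8.83/39797.3) = -0.8187…

-0.82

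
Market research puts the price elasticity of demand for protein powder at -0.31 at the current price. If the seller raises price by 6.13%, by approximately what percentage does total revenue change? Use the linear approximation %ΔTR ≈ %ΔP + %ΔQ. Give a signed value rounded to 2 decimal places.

+4.23%

%ΔQ ≈ Ed × %ΔP = (-0.31) × (+6.13%) = -1.9003%
%ΔTR ≈ %ΔP + %ΔQ = (+6.13%) + (-1.9003%) = +4.2297%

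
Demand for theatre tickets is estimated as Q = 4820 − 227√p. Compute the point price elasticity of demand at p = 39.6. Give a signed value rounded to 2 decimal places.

dQ/dp = −227/(2√p) = -18.0363. At p = 39.6, Q = 3391.52.
Ed = (dQ/dp)·(p/Q) = (-18.0363) × (39.6/3391.52) = -0.2105…

-0.21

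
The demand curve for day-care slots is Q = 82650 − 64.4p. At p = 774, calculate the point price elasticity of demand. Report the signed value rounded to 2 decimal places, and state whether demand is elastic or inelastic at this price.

-1.52; elastic

dQ/dp = −64.4. At p = 774, Q = 82650 − 64.4(774) = 32804.4.
Ed = (dQ/dp)·(p/Q) = −64.4 × (774/32804.4) = -1.5194…
|Ed| = 1.52 > 1, so demand is elastic.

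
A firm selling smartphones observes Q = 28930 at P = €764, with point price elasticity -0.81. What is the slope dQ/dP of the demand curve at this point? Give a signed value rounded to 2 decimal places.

Ed = (dQ/dP)·(P/Q) ⇒ dQ/dP = Ed·Q/P = (-0.81)·28930/764 = -30.6718…

-30.67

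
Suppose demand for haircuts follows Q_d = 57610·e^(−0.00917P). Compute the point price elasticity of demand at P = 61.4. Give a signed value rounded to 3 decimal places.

-0.563

dQ_d/dP = −0.00917·Q_d = -300.845. At P = 61.4, Q_d = 32807.5.
Ed = (dQ_d/dP)·(P/Q_d) = (-300.845) × (61.4/32807.5) = -0.56303…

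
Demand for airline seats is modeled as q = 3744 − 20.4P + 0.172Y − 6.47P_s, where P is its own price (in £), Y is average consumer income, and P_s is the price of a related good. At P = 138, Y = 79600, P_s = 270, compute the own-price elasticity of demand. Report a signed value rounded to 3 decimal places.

At the given values, q = 3744 − 20.4(138) + 0.172(79600) − 6.47(270) = 12873.1.
∂q/∂P = −20.4.
E = (-20.4) × (138/12873.1) = -0.21868…

-0.219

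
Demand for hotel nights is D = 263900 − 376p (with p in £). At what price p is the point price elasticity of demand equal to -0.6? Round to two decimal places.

Ed = −376p/(263900 − 376p). Set this equal to -0.6:
376p = 0.6·(263900 − 376p) ⇒ 376p(1 + 0.6) = 0.6·263900
p = 0.6·263900 / (376·1.6) = 263.1981…

263.20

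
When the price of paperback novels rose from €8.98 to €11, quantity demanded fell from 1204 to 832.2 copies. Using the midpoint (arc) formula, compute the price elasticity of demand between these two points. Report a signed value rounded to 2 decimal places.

%ΔQ = (832.2 − 1204) / [(1204 + 832.2)/2] = -371.8/1018.1 = -0.365190…
%ΔP = (11 − 8.98) / [(8.98 + 11)/2] = 2.02/9.99 = 0.202202…
Arc Ed = %ΔQ / %ΔP = (-371.8/1018.1) / (2.02/9.99) = -1.8060…

-1.81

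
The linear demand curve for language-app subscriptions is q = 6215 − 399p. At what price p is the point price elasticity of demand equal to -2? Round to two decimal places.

10.38

Ed = −399p/(6215 − 399p). Set this equal to -2:
399p = 2·(6215 − 399p) ⇒ 399p(1 + 2) = 2·6215
p = 2·6215 / (399·3) = 10.3842…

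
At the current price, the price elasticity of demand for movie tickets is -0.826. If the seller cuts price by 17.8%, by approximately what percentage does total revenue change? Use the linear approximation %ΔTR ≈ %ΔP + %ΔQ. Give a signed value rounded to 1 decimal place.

-3.1%

%ΔQ ≈ Ed × %ΔP = (-0.826) × (-17.8%) = +14.7028%
%ΔTR ≈ %ΔP + %ΔQ = (-17.8%) + (+14.7028%) = -3.0972%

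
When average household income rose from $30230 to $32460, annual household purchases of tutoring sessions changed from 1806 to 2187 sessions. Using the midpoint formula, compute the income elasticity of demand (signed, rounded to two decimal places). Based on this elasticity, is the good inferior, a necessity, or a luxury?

%ΔQ = (2187 − 1806)/[( 1806 + 2187)/2] = 381/1996.5 = 0.190833…
%ΔIncome = (32460 − 30230)/[( 30230 + 32460)/2] = 2230/31345 = 0.071143…
E_income = (381/1996.5) / (2230/31345) = 2.6823…
E_income > 1 ⇒ normal good, luxury.

2.68; luxury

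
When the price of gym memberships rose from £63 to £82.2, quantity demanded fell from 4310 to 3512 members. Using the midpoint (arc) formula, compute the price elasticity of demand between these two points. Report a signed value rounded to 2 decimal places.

%ΔQ = (3512 − 4310) / [(4310 + 3512)/2] = -798/3911 = -0.204039…
%ΔP = (82.2 − 63) / [(63 + 82.2)/2] = 19.2/72.6 = 0.264462…
Arc Ed = %ΔQ / %ΔP = (-798/3911) / (19.2/72.6) = -0.7715…

-0.77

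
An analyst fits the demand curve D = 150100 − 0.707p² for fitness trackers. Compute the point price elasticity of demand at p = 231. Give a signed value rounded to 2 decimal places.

-0.67

dD/dp = −2·0.707·p = -326.634. At p = 231, D = 112373.773.
Ed = (dD/dp)·(p/D) = (-326.634) × (231/112373.773) = -0.6714…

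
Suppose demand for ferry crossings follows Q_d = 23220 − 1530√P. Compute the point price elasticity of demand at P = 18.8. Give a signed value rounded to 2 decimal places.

-0.20

dQ_d/dP = −1530/(2√P) = -176.434. At P = 18.8, Q_d = 16586.1.
Ed = (dQ_d/dP)·(P/Q_d) = (-176.434) × (18.8/16586.1) = -0.1999…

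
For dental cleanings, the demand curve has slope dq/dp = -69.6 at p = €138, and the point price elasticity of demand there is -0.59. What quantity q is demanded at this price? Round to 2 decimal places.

16279.32

Ed = (dq/dp)·(p/q) ⇒ q = (dq/dp)·p/Ed = (-69.6)·138/(-0.59) = 16279.3220…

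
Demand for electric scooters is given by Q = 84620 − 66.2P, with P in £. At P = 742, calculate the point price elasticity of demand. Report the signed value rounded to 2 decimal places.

dQ/dP = −66.2. At P = 742, Q = 84620 − 66.2(742) = 35499.6.
Ed = (dQ/dP)·(P/Q) = −66.2 × (742/35499.6) = -1.3836…

-1.38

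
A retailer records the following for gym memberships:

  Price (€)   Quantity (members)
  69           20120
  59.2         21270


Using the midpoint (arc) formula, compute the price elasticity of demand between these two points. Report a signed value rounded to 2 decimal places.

%ΔQ = (21270 − 20120) / [(20120 + 21270)/2] = 1150/20695 = 0.055568…
%ΔP = (59.2 − 69) / [(69 + 59.2)/2] = -9.8/64.1 = -0.152886…
Arc Ed = %ΔQ / %ΔP = (1150/20695) / (-9.8/64.1) = -0.3634…

-0.36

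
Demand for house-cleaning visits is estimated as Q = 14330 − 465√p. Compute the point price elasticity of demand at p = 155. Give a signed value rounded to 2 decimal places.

dQ/dp = −465/(2√p) = -18.6748. At p = 155, Q = 8540.8.
Ed = (dQ/dp)·(p/Q) = (-18.6748) × (155/8540.8) = -0.3389…

-0.34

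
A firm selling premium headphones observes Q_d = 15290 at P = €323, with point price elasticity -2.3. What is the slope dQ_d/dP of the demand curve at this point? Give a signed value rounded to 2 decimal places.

-108.88

Ed = (dQ_d/dP)·(P/Q_d) ⇒ dQ_d/dP = Ed·Q_d/P = (-2.3)·15290/323 = -108.8761…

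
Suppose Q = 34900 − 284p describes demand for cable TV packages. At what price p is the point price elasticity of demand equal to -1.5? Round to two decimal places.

73.73

Ed = −284p/(34900 − 284p). Set this equal to -1.5:
284p = 1.5·(34900 − 284p) ⇒ 284p(1 + 1.5) = 1.5·34900
p = 1.5·34900 / (284·2.5) = 73.7323…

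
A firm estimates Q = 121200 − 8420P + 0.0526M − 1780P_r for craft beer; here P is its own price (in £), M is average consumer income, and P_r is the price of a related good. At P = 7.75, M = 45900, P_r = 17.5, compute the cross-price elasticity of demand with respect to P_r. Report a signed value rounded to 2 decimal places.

At the given values, Q = 121200 − 8420(7.75) + 0.0526(45900) − 1780(17.5) = 27209.34.
∂Q/∂P_r = -1780.
E = (-1780) × (17.5/27209.34) = -1.1448…

-1.14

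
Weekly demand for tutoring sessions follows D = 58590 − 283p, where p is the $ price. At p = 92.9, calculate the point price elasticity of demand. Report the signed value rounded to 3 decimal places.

-0.814

dD/dp = −283. At p = 92.9, D = 58590 − 283(92.9) = 32299.3.
Ed = (dD/dp)·(p/D) = −283 × (92.9/32299.3) = -0.81397…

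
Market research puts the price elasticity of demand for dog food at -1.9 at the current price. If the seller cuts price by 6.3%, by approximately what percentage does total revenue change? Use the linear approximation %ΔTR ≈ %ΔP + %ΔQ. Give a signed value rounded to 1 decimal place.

%ΔQ ≈ Ed × %ΔP = (-1.9) × (-6.3%) = +11.9700%
%ΔTR ≈ %ΔP + %ΔQ = (-6.3%) + (+11.9700%) = +5.6700%

+5.7%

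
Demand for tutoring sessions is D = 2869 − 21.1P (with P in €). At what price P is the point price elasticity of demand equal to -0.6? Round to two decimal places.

50.99

Ed = −21.1P/(2869 − 21.1P). Set this equal to -0.6:
21.1P = 0.6·(2869 − 21.1P) ⇒ 21.1P(1 + 0.6) = 0.6·2869
P = 0.6·2869 / (21.1·1.6) = 50.9893…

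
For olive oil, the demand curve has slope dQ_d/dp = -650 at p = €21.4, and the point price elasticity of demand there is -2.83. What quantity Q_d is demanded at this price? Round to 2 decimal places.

Ed = (dQ_d/dp)·(p/Q_d) ⇒ Q_d = (dQ_d/dp)·p/Ed = (-650)·21.4/(-2.83) = 4915.1943…

4915.19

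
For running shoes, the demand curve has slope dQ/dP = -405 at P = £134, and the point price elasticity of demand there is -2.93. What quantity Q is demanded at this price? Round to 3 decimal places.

18522.184

Ed = (dQ/dP)·(P/Q) ⇒ Q = (dQ/dP)·P/Ed = (-405)·134/(-2.93) = 18522.18430…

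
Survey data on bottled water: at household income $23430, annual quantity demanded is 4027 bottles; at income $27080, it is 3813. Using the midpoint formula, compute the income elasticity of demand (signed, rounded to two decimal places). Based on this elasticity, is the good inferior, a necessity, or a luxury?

-0.38; inferior

%ΔQ = (3813 − 4027)/[( 4027 + 3813)/2] = -214/3920 = -0.054591…
%ΔIncome = (27080 − 23430)/[( 23430 + 27080)/2] = 3650/25255 = 0.144525…
E_income = (-214/3920) / (3650/25255) = -0.3777…
E_income < 0 ⇒ inferior good.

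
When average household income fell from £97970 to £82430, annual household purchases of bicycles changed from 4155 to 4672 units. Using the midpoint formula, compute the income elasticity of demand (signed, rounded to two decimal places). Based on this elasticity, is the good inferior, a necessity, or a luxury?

%ΔQ = (4672 − 4155)/[( 4155 + 4672)/2] = 517/4413.5 = 0.117140…
%ΔIncome = (82430 − 97970)/[( 97970 + 82430)/2] = -15540/90200 = -0.172283…
E_income = (517/4413.5) / (-15540/90200) = -0.6799…
E_income < 0 ⇒ inferior good.

-0.68; inferior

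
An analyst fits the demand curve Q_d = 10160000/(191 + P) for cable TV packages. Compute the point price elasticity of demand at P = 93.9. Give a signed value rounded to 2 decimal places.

dQ_d/dP = −10160000/(191 + P)² = -125.172. At P = 93.9, Q_d = 35661.6.
Ed = (dQ_d/dP)·(P/Q_d) = (-125.172) × (93.9/35661.6) = -0.3295…

-0.33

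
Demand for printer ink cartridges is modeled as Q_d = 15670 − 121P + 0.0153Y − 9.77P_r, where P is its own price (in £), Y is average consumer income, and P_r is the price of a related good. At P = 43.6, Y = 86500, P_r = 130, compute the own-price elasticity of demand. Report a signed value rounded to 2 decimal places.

At the given values, Q_d = 15670 − 121(43.6) + 0.0153(86500) − 9.77(130) = 10447.75.
∂Q_d/∂P = −121.
E = (-121) × (43.6/10447.75) = -0.5049…

-0.50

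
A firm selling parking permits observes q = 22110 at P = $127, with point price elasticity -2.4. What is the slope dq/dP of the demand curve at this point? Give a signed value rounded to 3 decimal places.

Ed = (dq/dP)·(P/q) ⇒ dq/dP = Ed·q/P = (-2.4)·22110/127 = -417.82677…

-417.827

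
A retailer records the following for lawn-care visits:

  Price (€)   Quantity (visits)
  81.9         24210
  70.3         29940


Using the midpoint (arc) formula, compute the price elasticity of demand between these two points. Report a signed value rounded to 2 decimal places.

%ΔQ = (29940 − 24210) / [(24210 + 29940)/2] = 5730/27075 = 0.211634…
%ΔP = (70.3 − 81.9) / [(81.9 + 70.3)/2] = -11.6/76.1 = -0.152431…
Arc Ed = %ΔQ / %ΔP = (5730/27075) / (-11.6/76.1) = -1.3883…

-1.39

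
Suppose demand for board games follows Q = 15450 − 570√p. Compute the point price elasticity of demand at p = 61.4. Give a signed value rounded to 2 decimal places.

dQ/dp = −570/(2√p) = -36.3715. At p = 61.4, Q = 10983.6.
Ed = (dQ/dp)·(p/Q) = (-36.3715) × (61.4/10983.6) = -0.2033…

-0.20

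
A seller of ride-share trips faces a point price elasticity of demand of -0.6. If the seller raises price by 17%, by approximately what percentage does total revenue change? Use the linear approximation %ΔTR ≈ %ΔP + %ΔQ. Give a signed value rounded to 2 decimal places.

%ΔQ ≈ Ed × %ΔP = (-0.6) × (+17%) = -10.2000%
%ΔTR ≈ %ΔP + %ΔQ = (+17%) + (-10.2000%) = +6.8000%

+6.80%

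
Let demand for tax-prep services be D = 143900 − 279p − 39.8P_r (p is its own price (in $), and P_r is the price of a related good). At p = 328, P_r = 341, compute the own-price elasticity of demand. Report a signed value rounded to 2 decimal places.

-2.36

At the given values, D = 143900 − 279(328) − 39.8(341) = 38816.2.
∂D/∂p = −279.
E = (-279) × (328/38816.2) = -2.3575…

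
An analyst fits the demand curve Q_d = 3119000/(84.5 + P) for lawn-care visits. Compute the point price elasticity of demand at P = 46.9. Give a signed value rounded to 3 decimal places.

dQ_d/dP = −3119000/(84.5 + P)² = -180.644. At P = 46.9, Q_d = 23736.7.
Ed = (dQ_d/dP)·(P/Q_d) = (-180.644) × (46.9/23736.7) = -0.35692…

-0.357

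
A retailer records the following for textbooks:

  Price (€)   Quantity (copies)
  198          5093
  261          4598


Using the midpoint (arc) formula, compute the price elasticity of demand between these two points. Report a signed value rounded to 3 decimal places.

%ΔQ = (4598 − 5093) / [(5093 + 4598)/2] = -495/4845.5 = -0.102156…
%ΔP = (261 − 198) / [(198 + 261)/2] = 63/229.5 = 0.274509…
Arc Ed = %ΔQ / %ΔP = (-495/4845.5) / (63/229.5) = -0.37214…

-0.372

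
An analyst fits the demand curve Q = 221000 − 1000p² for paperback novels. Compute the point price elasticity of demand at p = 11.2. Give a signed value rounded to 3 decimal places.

dQ/dp = −2·1000·p = -22400. At p = 11.2, Q = 95560.
Ed = (dQ/dp)·(p/Q) = (-22400) × (11.2/95560) = -2.62536…

-2.625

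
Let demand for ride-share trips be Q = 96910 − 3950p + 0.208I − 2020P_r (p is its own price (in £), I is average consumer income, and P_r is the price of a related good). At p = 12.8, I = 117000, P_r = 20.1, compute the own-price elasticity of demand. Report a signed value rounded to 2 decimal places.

-1.68

At the given values, Q = 96910 − 3950(12.8) + 0.208(117000) − 2020(20.1) = 30084.
∂Q/∂p = −3950.
E = (-3950) × (12.8/30084) = -1.6806…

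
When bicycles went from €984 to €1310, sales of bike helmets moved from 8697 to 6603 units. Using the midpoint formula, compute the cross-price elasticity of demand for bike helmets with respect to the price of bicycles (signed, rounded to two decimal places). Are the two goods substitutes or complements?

%ΔQ_{bike helmets} = (6603 − 8697)/avg = -2094/7650 = -0.273725…
%ΔP_{bicycles} = (1310 − 984)/avg = 326/1147 = 0.284219…
E_cross = (-2094/7650) / (326/1147) = -0.9630…
E_cross < 0 ⇒ the goods are complements.

-0.96; complements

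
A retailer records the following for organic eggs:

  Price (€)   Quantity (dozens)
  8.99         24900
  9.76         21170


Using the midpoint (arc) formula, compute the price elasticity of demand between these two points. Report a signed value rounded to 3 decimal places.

%ΔQ = (21170 − 24900) / [(24900 + 21170)/2] = -3730/23035 = -0.161927…
%ΔP = (9.76 − 8.99) / [(8.99 + 9.76)/2] = 0.77/9.375 = 0.082133…
Arc Ed = %ΔQ / %ΔP = (-3730/23035) / (0.77/9.375) = -1.97151…

-1.972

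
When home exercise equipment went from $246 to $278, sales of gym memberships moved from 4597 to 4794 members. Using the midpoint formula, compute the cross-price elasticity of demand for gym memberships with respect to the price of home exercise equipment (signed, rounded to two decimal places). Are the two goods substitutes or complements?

0.34; substitutes

%ΔQ_{gym memberships} = (4794 − 4597)/avg = 197/4695.5 = 0.041955…
%ΔP_{home exercise equipment} = (278 − 246)/avg = 32/262 = 0.122137…
E_cross = (197/4695.5) / (32/262) = 0.3435…
E_cross > 0 ⇒ the goods are substitutes.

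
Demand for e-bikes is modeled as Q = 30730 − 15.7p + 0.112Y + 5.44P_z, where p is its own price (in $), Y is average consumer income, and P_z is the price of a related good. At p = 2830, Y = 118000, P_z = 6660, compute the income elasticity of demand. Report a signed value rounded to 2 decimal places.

0.37

At the given values, Q = 30730 − 15.7(2830) + 0.112(118000) + 5.44(6660) = 35745.4.
∂Q/∂Y = 0.112.
E = (0.112) × (118000/35745.4) = 0.3697…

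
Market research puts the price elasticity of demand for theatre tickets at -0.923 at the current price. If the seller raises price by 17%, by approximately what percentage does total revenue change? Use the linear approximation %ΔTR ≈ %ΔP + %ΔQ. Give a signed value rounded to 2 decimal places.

+1.31%

%ΔQ ≈ Ed × %ΔP = (-0.923) × (+17%) = -15.6910%
%ΔTR ≈ %ΔP + %ΔQ = (+17%) + (-15.6910%) = +1.3090%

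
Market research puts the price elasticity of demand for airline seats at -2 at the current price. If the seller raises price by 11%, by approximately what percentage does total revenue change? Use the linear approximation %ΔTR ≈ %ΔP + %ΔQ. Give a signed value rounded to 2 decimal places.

-11.00%

%ΔQ ≈ Ed × %ΔP = (-2) × (+11%) = -22.0000%
%ΔTR ≈ %ΔP + %ΔQ = (+11%) + (-22.0000%) = -11.0000%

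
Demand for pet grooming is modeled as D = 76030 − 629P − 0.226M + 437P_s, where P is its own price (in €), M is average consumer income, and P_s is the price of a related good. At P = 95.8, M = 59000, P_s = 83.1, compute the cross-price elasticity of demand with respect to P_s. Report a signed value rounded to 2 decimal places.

0.94

At the given values, D = 76030 − 629(95.8) − 0.226(59000) + 437(83.1) = 38752.5.
∂D/∂P_s = 437.
E = (437) × (83.1/38752.5) = 0.9370…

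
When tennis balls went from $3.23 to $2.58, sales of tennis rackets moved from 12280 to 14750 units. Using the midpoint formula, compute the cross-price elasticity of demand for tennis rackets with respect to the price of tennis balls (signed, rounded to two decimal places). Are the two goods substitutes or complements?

%ΔQ_{tennis rackets} = (14750 − 12280)/avg = 2470/13515 = 0.182759…
%ΔP_{tennis balls} = (2.58 − 3.23)/avg = -0.65/2.905 = -0.223752…
E_cross = (2470/13515) / (-0.65/2.905) = -0.8167…
E_cross < 0 ⇒ the goods are complements.

-0.82; complements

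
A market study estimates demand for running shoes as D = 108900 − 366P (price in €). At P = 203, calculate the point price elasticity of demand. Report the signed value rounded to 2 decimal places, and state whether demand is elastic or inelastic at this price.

dD/dP = −366. At P = 203, D = 108900 − 366(203) = 34602.
Ed = (dD/dP)·(P/D) = −366 × (203/34602) = -2.1472…
|Ed| = 2.15 > 1, so demand is elastic.

-2.15; elastic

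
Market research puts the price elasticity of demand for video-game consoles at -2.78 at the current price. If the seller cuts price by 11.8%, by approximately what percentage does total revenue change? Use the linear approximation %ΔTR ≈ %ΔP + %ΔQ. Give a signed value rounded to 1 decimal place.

%ΔQ ≈ Ed × %ΔP = (-2.78) × (-11.8%) = +32.8040%
%ΔTR ≈ %ΔP + %ΔQ = (-11.8%) + (+32.8040%) = +21.0040%

+21.0%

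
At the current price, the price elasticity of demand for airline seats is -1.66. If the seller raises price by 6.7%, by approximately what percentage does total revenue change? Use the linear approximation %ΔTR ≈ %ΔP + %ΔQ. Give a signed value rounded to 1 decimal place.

%ΔQ ≈ Ed × %ΔP = (-1.66) × (+6.7%) = -11.1220%
%ΔTR ≈ %ΔP + %ΔQ = (+6.7%) + (-11.1220%) = -4.4220%

-4.4%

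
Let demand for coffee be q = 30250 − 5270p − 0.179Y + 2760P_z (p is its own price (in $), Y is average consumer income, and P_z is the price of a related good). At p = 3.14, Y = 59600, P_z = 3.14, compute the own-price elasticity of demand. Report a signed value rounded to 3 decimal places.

At the given values, q = 30250 − 5270(3.14) − 0.179(59600) + 2760(3.14) = 11700.2.
∂q/∂p = −5270.
E = (-5270) × (3.14/11700.2) = -1.41431…

-1.414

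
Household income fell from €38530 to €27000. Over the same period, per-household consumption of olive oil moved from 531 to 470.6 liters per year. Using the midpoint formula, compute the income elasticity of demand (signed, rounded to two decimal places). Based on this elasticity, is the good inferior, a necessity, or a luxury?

0.34; necessity

%ΔQ = (470.6 − 531)/[( 531 + 470.6)/2] = -60.4/500.8 = -0.120607…
%ΔIncome = (27000 − 38530)/[( 38530 + 27000)/2] = -11530/32765 = -0.351899…
E_income = (-60.4/500.8) / (-11530/32765) = 0.3427…
0 < E_income < 1 ⇒ normal good, necessity.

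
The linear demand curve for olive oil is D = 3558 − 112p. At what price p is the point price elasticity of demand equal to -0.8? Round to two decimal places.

14.12

Ed = −112p/(3558 − 112p). Set this equal to -0.8:
112p = 0.8·(3558 − 112p) ⇒ 112p(1 + 0.8) = 0.8·3558
p = 0.8·3558 / (112·1.8) = 14.1190…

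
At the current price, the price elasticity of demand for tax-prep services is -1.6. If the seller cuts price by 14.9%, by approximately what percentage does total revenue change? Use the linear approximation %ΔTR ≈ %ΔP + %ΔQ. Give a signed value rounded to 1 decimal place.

+8.9%

%ΔQ ≈ Ed × %ΔP = (-1.6) × (-14.9%) = +23.8400%
%ΔTR ≈ %ΔP + %ΔQ = (-14.9%) + (+23.8400%) = +8.9400%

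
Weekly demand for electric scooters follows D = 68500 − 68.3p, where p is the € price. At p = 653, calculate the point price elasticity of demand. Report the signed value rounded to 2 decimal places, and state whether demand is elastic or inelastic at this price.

-1.87; elastic

dD/dp = −68.3. At p = 653, D = 68500 − 68.3(653) = 23900.1.
Ed = (dD/dp)·(p/D) = −68.3 × (653/23900.1) = -1.8660…
|Ed| = 1.87 > 1, so demand is elastic.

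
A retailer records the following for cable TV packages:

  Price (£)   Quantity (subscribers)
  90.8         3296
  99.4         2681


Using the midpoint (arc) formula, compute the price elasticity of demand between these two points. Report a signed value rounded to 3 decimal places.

%ΔQ = (2681 − 3296) / [(3296 + 2681)/2] = -615/2988.5 = -0.205788…
%ΔP = (99.4 − 90.8) / [(90.8 + 99.4)/2] = 8.6/95.1 = 0.090431…
Arc Ed = %ΔQ / %ΔP = (-615/2988.5) / (8.6/95.1) = -2.27564…

-2.276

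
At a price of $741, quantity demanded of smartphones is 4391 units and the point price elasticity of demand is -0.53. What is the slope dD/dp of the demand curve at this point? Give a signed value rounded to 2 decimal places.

-3.14

Ed = (dD/dp)·(p/D) ⇒ dD/dp = Ed·D/p = (-0.53)·4391/741 = -3.1406…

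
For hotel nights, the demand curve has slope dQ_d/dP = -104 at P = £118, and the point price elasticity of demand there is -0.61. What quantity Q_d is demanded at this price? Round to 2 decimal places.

20118.03

Ed = (dQ_d/dP)·(P/Q_d) ⇒ Q_d = (dQ_d/dP)·P/Ed = (-104)·118/(-0.61) = 20118.0327…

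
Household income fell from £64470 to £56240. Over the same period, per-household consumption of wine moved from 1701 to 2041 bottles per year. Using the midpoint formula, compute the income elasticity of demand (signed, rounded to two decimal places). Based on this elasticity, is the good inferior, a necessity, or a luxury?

%ΔQ = (2041 − 1701)/[( 1701 + 2041)/2] = 340/1871 = 0.181721…
%ΔIncome = (56240 − 64470)/[( 64470 + 56240)/2] = -8230/60355 = -0.136359…
E_income = (340/1871) / (-8230/60355) = -1.3326…
E_income < 0 ⇒ inferior good.

-1.33; inferior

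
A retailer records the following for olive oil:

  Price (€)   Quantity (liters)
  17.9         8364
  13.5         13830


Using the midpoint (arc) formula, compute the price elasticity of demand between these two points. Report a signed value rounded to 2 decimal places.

-1.76

%ΔQ = (13830 − 8364) / [(8364 + 13830)/2] = 5466/11097 = 0.492565…
%ΔP = (13.5 − 17.9) / [(17.9 + 13.5)/2] = -4.4/15.7 = -0.280254…
Arc Ed = %ΔQ / %ΔP = (5466/11097) / (-4.4/15.7) = -1.7575…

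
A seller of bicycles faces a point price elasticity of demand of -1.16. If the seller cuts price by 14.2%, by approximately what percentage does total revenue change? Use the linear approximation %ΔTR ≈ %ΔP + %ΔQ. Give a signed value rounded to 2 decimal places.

+2.27%

%ΔQ ≈ Ed × %ΔP = (-1.16) × (-14.2%) = +16.4720%
%ΔTR ≈ %ΔP + %ΔQ = (-14.2%) + (+16.4720%) = +2.2720%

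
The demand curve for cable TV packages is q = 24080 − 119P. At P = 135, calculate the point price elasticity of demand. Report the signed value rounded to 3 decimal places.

-2.004

dq/dP = −119. At P = 135, q = 24080 − 119(135) = 8015.
Ed = (dq/dP)·(P/q) = −119 × (135/8015) = -2.00436…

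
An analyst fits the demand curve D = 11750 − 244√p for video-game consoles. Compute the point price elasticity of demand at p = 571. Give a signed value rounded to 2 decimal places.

dD/dp = −244/(2√p) = -5.10554. At p = 571, D = 5919.47.
Ed = (dD/dp)·(p/D) = (-5.10554) × (571/5919.47) = -0.4924…

-0.49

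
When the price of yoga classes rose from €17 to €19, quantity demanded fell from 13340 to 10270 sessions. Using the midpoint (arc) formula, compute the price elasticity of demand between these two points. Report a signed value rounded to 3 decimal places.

%ΔQ = (10270 − 13340) / [(13340 + 10270)/2] = -3070/11805 = -0.260059…
%ΔP = (19 − 17) / [(17 + 19)/2] = 2/18 = 0.111111…
Arc Ed = %ΔQ / %ΔP = (-3070/11805) / (2/18) = -2.34053…

-2.341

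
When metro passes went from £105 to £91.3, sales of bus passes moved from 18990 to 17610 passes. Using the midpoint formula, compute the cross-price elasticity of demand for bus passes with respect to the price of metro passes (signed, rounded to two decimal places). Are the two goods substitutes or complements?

%ΔQ_{bus passes} = (17610 − 18990)/avg = -1380/18300 = -0.075409…
%ΔP_{metro passes} = (91.3 − 105)/avg = -13.7/98.15 = -0.139582…
E_cross = (-1380/18300) / (-13.7/98.15) = 0.5402…
E_cross > 0 ⇒ the goods are substitutes.

0.54; substitutes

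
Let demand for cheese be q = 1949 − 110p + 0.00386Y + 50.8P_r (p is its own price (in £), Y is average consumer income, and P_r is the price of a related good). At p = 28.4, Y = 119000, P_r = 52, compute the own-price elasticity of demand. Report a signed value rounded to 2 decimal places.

-1.62

At the given values, q = 1949 − 110(28.4) + 0.00386(119000) + 50.8(52) = 1925.94.
∂q/∂p = −110.
E = (-110) × (28.4/1925.94) = -1.6220…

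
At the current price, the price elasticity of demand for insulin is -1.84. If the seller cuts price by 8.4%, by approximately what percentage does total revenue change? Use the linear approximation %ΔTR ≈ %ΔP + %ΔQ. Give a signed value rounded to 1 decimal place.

+7.1%

%ΔQ ≈ Ed × %ΔP = (-1.84) × (-8.4%) = +15.4560%
%ΔTR ≈ %ΔP + %ΔQ = (-8.4%) + (+15.4560%) = +7.0560%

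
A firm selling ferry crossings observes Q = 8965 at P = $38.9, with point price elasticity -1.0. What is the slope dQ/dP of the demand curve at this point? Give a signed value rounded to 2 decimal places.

-230.46

Ed = (dQ/dP)·(P/Q) ⇒ dQ/dP = Ed·Q/P = (-1.0)·8965/38.9 = -230.4627…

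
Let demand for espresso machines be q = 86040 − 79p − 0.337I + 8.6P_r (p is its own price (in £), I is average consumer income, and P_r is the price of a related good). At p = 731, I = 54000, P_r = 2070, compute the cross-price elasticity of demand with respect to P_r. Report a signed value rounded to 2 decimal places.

0.64

At the given values, q = 86040 − 79(731) − 0.337(54000) + 8.6(2070) = 27895.
∂q/∂P_r = 8.6.
E = (8.6) × (2070/27895) = 0.6381…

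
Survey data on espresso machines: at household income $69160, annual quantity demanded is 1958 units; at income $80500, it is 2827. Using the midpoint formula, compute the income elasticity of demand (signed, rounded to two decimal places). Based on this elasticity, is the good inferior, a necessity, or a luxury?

2.40; luxury

%ΔQ = (2827 − 1958)/[( 1958 + 2827)/2] = 869/2392.5 = 0.363218…
%ΔIncome = (80500 − 69160)/[( 69160 + 80500)/2] = 11340/74830 = 0.151543…
E_income = (869/2392.5) / (11340/74830) = 2.3967…
E_income > 1 ⇒ normal good, luxury.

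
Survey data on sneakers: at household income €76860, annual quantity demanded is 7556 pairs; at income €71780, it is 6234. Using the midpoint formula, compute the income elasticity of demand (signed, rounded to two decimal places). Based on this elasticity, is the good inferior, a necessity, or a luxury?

%ΔQ = (6234 − 7556)/[( 7556 + 6234)/2] = -1322/6895 = -0.191733…
%ΔIncome = (71780 − 76860)/[( 76860 + 71780)/2] = -5080/74320 = -0.068353…
E_income = (-1322/6895) / (-5080/74320) = 2.8050…
E_income > 1 ⇒ normal good, luxury.

2.81; luxury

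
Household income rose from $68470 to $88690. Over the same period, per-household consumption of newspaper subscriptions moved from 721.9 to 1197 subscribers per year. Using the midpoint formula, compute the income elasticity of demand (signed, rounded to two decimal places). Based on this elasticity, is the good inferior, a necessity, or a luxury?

1.92; luxury

%ΔQ = (1197 − 721.9)/[( 721.9 + 1197)/2] = 475.1/959.45 = 0.495179…
%ΔIncome = (88690 − 68470)/[( 68470 + 88690)/2] = 20220/78580 = 0.257317…
E_income = (475.1/959.45) / (20220/78580) = 1.9243…
E_income > 1 ⇒ normal good, luxury.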